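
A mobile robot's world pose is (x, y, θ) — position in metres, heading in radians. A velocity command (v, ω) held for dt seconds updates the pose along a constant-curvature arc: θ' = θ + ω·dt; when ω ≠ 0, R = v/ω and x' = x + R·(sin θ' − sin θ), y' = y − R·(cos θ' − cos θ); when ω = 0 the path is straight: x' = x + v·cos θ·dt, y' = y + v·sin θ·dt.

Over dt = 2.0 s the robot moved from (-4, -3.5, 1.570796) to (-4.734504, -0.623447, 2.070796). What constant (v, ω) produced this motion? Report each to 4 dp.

Δθ = 2.070796 − 1.570796 = 0.500000
ω = Δθ/dt = 0.500000/2.0 = 0.2500
R = −Δy/(cos θ' − cos θ) = 6.0000
v = R·ω = 6.0000·0.2500 = 1.5000

v = 1.5000, ω = 0.2500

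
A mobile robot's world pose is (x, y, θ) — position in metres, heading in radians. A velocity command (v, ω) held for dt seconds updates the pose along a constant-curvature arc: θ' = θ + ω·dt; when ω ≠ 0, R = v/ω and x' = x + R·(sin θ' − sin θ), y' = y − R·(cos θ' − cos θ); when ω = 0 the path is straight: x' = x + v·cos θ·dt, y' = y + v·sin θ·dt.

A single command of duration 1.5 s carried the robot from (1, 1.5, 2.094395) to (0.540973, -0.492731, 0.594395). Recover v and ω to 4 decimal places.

Δθ = 0.594395 − 2.094395 = -1.500000
ω = Δθ/dt = -1.500000/1.5 = -1.0000
R = −Δy/(cos θ' − cos θ) = 1.5000
v = R·ω = 1.5000·-1.0000 = -1.5000

v = -1.5000, ω = -1.0000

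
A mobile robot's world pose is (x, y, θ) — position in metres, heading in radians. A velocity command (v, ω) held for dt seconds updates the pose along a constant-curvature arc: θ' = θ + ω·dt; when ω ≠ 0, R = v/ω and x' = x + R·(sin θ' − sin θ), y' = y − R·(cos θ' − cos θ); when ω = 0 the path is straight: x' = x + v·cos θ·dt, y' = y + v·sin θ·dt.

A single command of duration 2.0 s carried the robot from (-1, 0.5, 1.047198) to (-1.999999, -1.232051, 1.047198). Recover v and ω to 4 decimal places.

Δθ = 1.047198 − 1.047198 = 0.000000
ω = Δθ/dt = 0.000000/2.0 = 0.0000
ω = 0 → v = (Δx·cos θ + Δy·sin θ)/dt = -1.0000

v = -1.0000, ω = 0.0000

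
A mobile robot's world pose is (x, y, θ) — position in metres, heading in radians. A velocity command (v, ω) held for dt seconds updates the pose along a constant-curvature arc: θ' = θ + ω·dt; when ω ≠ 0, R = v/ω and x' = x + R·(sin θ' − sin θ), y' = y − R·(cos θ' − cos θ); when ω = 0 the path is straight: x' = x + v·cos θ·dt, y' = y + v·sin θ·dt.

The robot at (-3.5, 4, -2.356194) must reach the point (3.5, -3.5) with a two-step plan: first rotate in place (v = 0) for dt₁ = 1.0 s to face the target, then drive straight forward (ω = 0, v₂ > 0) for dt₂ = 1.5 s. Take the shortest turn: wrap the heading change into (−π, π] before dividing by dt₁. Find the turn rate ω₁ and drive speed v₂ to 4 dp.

heading to target = atan2(-3.5−4, 3.5−-3.5) = -0.8199
Δθ = wrap(-0.8199 − -2.3562) = 1.5363; ω₁ = Δθ/dt₁ = 1.5363
distance = √((3.5−-3.5)² + (-3.5−4)²) = 10.2591; v₂ = distance/dt₂ = 6.8394

ω₁ = 1.5363, v₂ = 6.8394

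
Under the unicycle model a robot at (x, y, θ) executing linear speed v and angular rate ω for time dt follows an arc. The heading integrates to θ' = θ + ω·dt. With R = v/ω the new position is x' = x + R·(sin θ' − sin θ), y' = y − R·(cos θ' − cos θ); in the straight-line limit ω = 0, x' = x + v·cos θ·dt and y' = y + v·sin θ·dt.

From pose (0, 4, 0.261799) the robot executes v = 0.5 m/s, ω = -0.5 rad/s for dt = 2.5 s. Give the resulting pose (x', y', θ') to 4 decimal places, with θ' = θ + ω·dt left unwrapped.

θ' = 0.2618 + -0.5·2.5 = -0.9882
R = v/ω = 0.5/-0.5 = -1.0000
x' = 0 + -1.0000·(sin -0.9882 − sin 0.2618) = 1.0939
y' = 4 − -1.0000·(cos -0.9882 − cos 0.2618) = 3.5843

(1.0939, 3.5843, -0.9882)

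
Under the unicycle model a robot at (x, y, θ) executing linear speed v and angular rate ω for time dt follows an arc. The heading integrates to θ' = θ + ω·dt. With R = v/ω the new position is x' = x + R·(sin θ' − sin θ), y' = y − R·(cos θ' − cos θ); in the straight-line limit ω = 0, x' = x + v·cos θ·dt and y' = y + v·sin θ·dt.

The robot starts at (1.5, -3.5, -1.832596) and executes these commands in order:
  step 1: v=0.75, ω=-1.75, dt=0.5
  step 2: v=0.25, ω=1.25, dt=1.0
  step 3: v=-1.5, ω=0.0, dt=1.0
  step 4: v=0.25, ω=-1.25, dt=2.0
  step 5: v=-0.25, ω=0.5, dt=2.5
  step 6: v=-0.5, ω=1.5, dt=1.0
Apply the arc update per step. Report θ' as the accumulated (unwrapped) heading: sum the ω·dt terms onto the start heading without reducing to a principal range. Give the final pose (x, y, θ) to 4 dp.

(1.3837, -2.3414, -1.2076)

step 1: θ'=-2.7076 (R=-0.4286) → pose (1.2662, -3.7779, -2.7076)
step 2: θ'=-1.4576 (R=0.2000) → pose (1.1516, -3.9820, -1.4576)
step 3: θ'=-1.4576 (straight) → pose (0.9822, -2.4916, -1.4576)
step 4: θ'=-3.9576 (R=-0.2000) → pose (0.6378, -2.6512, -3.9576)
step 5: θ'=-2.7076 (R=-0.5000) → pose (1.2122, -2.7623, -2.7076)
step 6: θ'=-1.2076 (R=-0.3333) → pose (1.3837, -2.3414, -1.2076)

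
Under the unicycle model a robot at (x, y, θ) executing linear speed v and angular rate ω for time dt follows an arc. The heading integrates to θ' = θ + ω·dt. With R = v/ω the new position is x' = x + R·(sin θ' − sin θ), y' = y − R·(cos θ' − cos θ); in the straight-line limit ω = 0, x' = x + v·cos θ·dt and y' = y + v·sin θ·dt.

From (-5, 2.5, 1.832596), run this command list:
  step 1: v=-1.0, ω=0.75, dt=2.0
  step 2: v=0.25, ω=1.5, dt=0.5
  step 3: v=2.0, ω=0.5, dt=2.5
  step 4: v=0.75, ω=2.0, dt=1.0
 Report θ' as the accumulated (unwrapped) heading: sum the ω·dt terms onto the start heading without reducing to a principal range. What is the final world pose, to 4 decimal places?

(-2.9541, -3.1790, 7.3326)

step 1: θ'=3.3326 (R=-1.3333) → pose (-3.4590, 1.5360, 3.3326)
step 2: θ'=4.0826 (R=0.1667) → pose (-3.5620, 1.4705, 4.0826)
step 3: θ'=5.3326 (R=4.0000) → pose (-3.5845, -3.2102, 5.3326)
step 4: θ'=7.3326 (R=0.3750) → pose (-2.9541, -3.1790, 7.3326)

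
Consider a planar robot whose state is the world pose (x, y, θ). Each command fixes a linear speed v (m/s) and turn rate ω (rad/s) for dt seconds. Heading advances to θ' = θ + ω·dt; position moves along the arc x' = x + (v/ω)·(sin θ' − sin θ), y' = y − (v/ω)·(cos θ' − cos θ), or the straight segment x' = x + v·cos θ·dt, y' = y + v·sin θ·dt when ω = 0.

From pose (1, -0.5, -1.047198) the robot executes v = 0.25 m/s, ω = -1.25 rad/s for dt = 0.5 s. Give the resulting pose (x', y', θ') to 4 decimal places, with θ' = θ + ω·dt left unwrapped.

θ' = -1.0472 + -1.25·0.5 = -1.6722
R = v/ω = 0.25/-1.25 = -0.2000
x' = 1 + -0.2000·(sin -1.6722 − sin -1.0472) = 1.0258
y' = -0.5 − -0.2000·(cos -1.6722 − cos -1.0472) = -0.6202

(1.0258, -0.6202, -1.6722)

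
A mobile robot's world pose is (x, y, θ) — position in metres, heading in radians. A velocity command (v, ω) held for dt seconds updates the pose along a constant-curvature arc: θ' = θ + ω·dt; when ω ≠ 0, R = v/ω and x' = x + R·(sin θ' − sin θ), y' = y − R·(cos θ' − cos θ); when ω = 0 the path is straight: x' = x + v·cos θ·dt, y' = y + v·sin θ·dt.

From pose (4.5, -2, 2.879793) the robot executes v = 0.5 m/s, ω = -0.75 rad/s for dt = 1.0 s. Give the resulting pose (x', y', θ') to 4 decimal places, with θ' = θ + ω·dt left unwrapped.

θ' = 2.8798 + -0.75·1.0 = 2.1298
R = v/ω = 0.5/-0.75 = -0.6667
x' = 4.5 + -0.6667·(sin 2.1298 − sin 2.8798) = 4.1074
y' = -2 − -0.6667·(cos 2.1298 − cos 2.8798) = -1.7096

(4.1074, -1.7096, 2.1298)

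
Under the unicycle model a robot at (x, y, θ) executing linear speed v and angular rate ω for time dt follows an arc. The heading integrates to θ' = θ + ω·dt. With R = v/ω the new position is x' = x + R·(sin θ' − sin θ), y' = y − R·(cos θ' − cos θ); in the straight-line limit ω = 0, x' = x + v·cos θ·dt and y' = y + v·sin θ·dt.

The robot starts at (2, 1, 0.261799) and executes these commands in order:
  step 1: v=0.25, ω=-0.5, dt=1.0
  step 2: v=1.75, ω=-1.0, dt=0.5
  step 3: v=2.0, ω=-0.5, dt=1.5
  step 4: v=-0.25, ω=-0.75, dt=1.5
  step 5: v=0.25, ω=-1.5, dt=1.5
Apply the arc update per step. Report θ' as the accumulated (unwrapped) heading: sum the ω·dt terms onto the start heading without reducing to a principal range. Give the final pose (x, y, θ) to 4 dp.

step 1: θ'=-0.2382 (R=-0.5000) → pose (2.2474, 1.0029, -0.2382)
step 2: θ'=-0.7382 (R=-1.7500) → pose (3.0121, 0.5968, -0.7382)
step 3: θ'=-1.4882 (R=-4.0000) → pose (4.3067, -2.0319, -1.4882)
step 4: θ'=-2.6132 (R=0.3333) → pose (4.4708, -1.7166, -2.6132)
step 5: θ'=-4.8632 (R=-0.1667) → pose (4.2220, -1.5476, -4.8632)

(4.2220, -1.5476, -4.8632)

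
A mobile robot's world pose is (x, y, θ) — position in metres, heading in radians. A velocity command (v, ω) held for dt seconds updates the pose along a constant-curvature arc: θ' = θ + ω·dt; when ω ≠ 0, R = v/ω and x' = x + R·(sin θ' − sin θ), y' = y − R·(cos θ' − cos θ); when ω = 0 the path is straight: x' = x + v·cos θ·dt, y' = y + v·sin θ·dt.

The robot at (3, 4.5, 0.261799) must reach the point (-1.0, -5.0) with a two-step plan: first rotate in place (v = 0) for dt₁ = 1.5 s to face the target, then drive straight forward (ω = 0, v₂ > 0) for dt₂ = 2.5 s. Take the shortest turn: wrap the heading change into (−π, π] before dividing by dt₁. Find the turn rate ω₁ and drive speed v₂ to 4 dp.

ω₁ = -1.4874, v₂ = 4.1231

heading to target = atan2(-5−4.5, -1−3) = -1.9693
Δθ = wrap(-1.9693 − 0.2618) = -2.2311; ω₁ = Δθ/dt₁ = -1.4874
distance = √((-1−3)² + (-5−4.5)²) = 10.3078; v₂ = distance/dt₂ = 4.1231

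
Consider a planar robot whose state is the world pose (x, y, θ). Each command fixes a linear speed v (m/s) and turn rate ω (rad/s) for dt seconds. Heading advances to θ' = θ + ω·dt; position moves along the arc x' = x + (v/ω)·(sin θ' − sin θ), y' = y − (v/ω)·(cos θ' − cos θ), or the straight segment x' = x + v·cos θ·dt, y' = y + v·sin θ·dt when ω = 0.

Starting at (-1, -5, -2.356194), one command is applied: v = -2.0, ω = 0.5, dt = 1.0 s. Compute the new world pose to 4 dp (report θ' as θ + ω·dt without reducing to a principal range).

(0.0098, -3.2977, -1.8562)

θ' = -2.3562 + 0.5·1.0 = -1.8562
R = v/ω = -2.0/0.5 = -4.0000
x' = -1 + -4.0000·(sin -1.8562 − sin -2.3562) = 0.0098
y' = -5 − -4.0000·(cos -1.8562 − cos -2.3562) = -3.2977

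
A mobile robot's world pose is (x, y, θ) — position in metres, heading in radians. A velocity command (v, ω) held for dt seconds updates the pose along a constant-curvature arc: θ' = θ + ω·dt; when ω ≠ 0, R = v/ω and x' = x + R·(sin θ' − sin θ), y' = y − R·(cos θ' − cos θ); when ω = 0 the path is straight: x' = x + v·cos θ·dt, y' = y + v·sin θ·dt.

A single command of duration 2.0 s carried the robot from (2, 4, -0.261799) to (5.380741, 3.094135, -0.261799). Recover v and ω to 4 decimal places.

Δθ = -0.261799 − -0.261799 = 0.000000
ω = Δθ/dt = 0.000000/2.0 = 0.0000
ω = 0 → v = (Δx·cos θ + Δy·sin θ)/dt = 1.7500

v = 1.7500, ω = 0.0000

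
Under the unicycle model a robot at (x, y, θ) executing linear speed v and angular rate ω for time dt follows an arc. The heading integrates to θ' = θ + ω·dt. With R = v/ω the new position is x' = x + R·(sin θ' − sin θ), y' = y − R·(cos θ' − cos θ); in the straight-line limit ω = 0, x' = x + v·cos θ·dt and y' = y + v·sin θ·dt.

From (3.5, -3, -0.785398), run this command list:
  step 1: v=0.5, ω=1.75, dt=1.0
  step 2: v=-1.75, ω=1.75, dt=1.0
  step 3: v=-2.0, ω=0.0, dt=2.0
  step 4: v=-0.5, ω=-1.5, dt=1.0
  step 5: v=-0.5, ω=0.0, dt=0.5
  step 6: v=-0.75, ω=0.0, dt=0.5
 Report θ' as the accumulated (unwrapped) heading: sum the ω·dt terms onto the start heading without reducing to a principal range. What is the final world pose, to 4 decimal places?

step 1: θ'=0.9646 (R=0.2857) → pose (3.9368, -2.9608, 0.9646)
step 2: θ'=2.7146 (R=-1.0000) → pose (4.3445, -4.4407, 2.7146)
step 3: θ'=2.7146 (straight) → pose (7.9854, -6.0972, 2.7146)
step 4: θ'=1.2146 (R=0.3333) → pose (8.1598, -6.5169, 1.2146)
step 5: θ'=1.2146 (straight) → pose (8.0726, -6.7512, 1.2146)
step 6: θ'=1.2146 (straight) → pose (7.9418, -7.1027, 1.2146)

(7.9418, -7.1027, 1.2146)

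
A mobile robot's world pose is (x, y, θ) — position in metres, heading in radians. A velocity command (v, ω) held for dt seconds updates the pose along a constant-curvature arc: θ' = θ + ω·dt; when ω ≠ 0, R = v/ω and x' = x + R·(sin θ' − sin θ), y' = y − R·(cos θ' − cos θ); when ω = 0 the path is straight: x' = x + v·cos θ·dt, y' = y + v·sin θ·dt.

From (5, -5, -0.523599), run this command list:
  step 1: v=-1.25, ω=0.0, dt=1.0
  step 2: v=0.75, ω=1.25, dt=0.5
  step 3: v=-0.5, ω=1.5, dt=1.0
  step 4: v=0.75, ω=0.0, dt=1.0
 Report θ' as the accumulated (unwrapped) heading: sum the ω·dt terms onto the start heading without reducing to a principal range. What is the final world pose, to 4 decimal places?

step 1: θ'=-0.5236 (straight) → pose (3.9175, -4.3750, -0.5236)
step 2: θ'=0.1014 (R=0.6000) → pose (4.2782, -4.4523, 0.1014)
step 3: θ'=1.6014 (R=-0.3333) → pose (3.9788, -4.7941, 1.6014)
step 4: θ'=1.6014 (straight) → pose (3.9558, -4.0445, 1.6014)

(3.9558, -4.0445, 1.6014)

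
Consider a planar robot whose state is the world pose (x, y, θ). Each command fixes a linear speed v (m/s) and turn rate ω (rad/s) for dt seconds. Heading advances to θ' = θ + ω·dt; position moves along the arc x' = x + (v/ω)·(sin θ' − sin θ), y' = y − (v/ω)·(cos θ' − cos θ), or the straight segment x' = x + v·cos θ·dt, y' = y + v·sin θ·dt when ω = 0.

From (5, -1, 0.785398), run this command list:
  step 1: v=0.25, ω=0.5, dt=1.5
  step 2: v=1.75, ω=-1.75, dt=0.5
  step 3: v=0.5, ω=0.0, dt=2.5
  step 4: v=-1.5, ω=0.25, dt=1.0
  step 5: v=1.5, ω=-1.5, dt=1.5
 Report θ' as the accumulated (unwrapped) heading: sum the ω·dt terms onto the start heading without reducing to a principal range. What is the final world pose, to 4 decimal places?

step 1: θ'=1.5354 (R=0.5000) → pose (5.1461, -0.6641, 1.5354)
step 2: θ'=0.6604 (R=-1.0000) → pose (5.5321, 0.0902, 0.6604)
step 3: θ'=0.6604 (straight) → pose (6.5193, 0.8570, 0.6604)
step 4: θ'=0.9104 (R=-6.0000) → pose (5.4614, -0.2009, 0.9104)
step 5: θ'=-1.3396 (R=-1.0000) → pose (7.2245, -0.5852, -1.3396)

(7.2245, -0.5852, -1.3396)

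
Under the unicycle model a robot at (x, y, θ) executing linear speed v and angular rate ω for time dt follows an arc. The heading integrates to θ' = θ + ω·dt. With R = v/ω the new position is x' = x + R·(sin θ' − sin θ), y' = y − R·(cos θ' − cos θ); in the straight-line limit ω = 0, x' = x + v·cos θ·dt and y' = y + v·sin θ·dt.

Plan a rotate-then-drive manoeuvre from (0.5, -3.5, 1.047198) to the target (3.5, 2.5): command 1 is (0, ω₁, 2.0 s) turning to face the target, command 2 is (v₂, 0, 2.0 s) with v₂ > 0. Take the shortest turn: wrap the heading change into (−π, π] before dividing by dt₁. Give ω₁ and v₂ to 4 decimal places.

ω₁ = 0.0300, v₂ = 3.3541

heading to target = atan2(2.5−-3.5, 3.5−0.5) = 1.1071
Δθ = wrap(1.1071 − 1.0472) = 0.0600; ω₁ = Δθ/dt₁ = 0.0300
distance = √((3.5−0.5)² + (2.5−-3.5)²) = 6.7082; v₂ = distance/dt₂ = 3.3541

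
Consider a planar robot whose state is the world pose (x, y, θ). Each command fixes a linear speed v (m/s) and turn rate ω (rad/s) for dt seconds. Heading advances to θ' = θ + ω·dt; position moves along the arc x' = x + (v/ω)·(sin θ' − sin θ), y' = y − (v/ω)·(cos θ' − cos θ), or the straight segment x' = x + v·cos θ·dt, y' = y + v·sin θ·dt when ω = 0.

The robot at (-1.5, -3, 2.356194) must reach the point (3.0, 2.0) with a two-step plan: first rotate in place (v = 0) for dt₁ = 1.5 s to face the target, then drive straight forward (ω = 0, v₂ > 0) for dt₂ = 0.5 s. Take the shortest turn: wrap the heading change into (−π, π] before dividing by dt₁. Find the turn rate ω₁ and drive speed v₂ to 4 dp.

ω₁ = -1.0121, v₂ = 13.4536

heading to target = atan2(2−-3, 3−-1.5) = 0.8380
Δθ = wrap(0.8380 − 2.3562) = -1.5182; ω₁ = Δθ/dt₁ = -1.0121
distance = √((3−-1.5)² + (2−-3)²) = 6.7268; v₂ = distance/dt₂ = 13.4536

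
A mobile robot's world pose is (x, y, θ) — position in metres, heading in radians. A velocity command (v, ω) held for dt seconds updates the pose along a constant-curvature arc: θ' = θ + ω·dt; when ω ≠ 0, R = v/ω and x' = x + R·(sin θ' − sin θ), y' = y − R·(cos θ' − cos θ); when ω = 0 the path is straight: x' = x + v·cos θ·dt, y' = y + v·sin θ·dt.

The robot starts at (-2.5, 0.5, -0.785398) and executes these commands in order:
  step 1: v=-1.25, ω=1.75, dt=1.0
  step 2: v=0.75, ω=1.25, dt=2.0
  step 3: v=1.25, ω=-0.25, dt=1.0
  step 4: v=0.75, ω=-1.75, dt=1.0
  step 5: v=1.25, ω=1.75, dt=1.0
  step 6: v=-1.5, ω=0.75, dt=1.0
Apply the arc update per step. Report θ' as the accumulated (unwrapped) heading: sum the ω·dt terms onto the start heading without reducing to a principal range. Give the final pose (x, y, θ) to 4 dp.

step 1: θ'=0.9646 (R=-0.7143) → pose (-3.5921, 0.4019, 0.9646)
step 2: θ'=3.4646 (R=0.6000) → pose (-4.2756, 1.3127, 3.4646)
step 3: θ'=3.2146 (R=-5.0000) → pose (-5.4980, 1.0674, 3.2146)
step 4: θ'=1.4646 (R=-0.4286) → pose (-5.9554, 1.5403, 1.4646)
step 5: θ'=3.2146 (R=0.7143) → pose (-6.7178, 2.3284, 3.2146)
step 6: θ'=3.9646 (R=-2.0000) → pose (-5.3973, 2.9630, 3.9646)

(-5.3973, 2.9630, 3.9646)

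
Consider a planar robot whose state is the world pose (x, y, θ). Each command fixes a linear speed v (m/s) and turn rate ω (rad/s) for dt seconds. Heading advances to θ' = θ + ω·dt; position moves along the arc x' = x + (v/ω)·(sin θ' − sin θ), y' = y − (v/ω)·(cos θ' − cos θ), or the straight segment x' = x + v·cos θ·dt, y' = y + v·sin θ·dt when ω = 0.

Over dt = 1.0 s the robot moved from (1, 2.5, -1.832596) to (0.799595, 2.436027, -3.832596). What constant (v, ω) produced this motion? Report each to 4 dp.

v = 0.2500, ω = -2.0000

Δθ = -3.832596 − -1.832596 = -2.000000
ω = Δθ/dt = -2.000000/1.0 = -2.0000
R = Δx/(sin θ' − sin θ) = -0.1250
v = R·ω = -0.1250·-2.0000 = 0.2500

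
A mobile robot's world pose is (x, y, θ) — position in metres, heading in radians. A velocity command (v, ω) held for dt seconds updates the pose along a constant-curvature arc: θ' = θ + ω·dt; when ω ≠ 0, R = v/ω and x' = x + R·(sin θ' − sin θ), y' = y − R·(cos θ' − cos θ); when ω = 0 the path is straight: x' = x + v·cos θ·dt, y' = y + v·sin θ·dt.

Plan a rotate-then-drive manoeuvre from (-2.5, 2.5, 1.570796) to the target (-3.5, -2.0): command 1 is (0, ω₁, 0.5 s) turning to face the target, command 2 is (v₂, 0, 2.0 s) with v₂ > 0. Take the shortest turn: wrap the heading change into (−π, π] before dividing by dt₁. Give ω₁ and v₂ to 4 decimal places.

heading to target = atan2(-2−2.5, -3.5−-2.5) = -1.7895
Δθ = wrap(-1.7895 − 1.5708) = 2.9229; ω₁ = Δθ/dt₁ = 5.8458
distance = √((-3.5−-2.5)² + (-2−2.5)²) = 4.6098; v₂ = distance/dt₂ = 2.3049

ω₁ = 5.8458, v₂ = 2.3049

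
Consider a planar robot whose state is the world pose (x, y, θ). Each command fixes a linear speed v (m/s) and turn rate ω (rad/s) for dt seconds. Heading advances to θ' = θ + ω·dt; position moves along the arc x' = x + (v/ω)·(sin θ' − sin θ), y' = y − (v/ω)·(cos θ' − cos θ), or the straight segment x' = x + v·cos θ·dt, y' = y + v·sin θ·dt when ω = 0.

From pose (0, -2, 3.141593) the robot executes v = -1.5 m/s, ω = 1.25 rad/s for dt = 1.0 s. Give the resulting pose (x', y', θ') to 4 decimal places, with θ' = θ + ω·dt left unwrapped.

θ' = 3.1416 + 1.25·1.0 = 4.3916
R = v/ω = -1.5/1.25 = -1.2000
x' = 0 + -1.2000·(sin 4.3916 − sin 3.1416) = 1.1388
y' = -2 − -1.2000·(cos 4.3916 − cos 3.1416) = -1.1784

(1.1388, -1.1784, 4.3916)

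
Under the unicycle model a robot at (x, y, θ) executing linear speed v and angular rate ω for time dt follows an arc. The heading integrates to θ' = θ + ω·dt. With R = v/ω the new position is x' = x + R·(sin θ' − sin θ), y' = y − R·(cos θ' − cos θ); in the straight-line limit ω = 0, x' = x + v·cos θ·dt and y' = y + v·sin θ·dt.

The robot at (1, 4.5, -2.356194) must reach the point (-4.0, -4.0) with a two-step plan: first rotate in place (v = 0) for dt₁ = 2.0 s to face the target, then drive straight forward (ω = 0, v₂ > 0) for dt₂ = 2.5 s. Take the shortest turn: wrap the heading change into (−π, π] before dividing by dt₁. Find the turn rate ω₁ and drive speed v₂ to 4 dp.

ω₁ = 0.1268, v₂ = 3.9446

heading to target = atan2(-4−4.5, -4−1) = -2.1025
Δθ = wrap(-2.1025 − -2.3562) = 0.2537; ω₁ = Δθ/dt₁ = 0.1268
distance = √((-4−1)² + (-4−4.5)²) = 9.8615; v₂ = distance/dt₂ = 3.9446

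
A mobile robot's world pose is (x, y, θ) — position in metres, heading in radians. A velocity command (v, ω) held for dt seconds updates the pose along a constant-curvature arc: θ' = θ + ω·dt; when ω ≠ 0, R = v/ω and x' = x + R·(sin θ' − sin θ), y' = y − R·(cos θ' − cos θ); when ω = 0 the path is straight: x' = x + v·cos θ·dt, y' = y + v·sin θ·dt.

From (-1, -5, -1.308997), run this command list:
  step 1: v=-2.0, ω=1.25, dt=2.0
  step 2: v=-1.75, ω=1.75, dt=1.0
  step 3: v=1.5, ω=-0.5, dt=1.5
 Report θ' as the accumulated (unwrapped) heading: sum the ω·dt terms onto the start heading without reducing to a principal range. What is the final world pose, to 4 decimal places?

(-5.1455, -4.9754, 2.1910)

step 1: θ'=1.1910 (R=-1.6000) → pose (-4.0315, -4.8209, 1.1910)
step 2: θ'=2.9410 (R=-1.0000) → pose (-3.3020, -6.1716, 2.9410)
step 3: θ'=2.1910 (R=-3.0000) → pose (-5.1455, -4.9754, 2.1910)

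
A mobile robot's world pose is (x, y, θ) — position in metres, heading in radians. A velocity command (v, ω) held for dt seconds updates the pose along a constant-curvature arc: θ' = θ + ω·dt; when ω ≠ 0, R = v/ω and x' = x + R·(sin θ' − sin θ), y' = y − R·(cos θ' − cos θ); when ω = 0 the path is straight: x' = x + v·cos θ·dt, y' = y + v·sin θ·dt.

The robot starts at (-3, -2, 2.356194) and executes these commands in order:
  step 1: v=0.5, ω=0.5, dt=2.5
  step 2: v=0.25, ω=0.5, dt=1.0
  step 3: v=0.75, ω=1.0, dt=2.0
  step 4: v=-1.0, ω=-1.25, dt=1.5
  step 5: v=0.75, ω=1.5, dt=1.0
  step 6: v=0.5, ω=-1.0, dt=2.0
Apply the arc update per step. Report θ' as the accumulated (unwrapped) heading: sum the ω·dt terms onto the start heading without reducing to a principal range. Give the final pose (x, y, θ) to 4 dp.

step 1: θ'=3.6062 (R=1.0000) → pose (-4.1552, -1.8131, 3.6062)
step 2: θ'=4.1062 (R=0.5000) → pose (-4.3421, -1.9752, 4.1062)
step 3: θ'=6.1062 (R=0.7500) → pose (-3.8577, -3.1408, 6.1062)
step 4: θ'=4.2312 (R=0.8000) → pose (-4.4260, -1.9831, 4.2312)
step 5: θ'=5.7312 (R=0.5000) → pose (-4.2450, -2.6402, 5.7312)
step 6: θ'=3.7312 (R=-0.5000) → pose (-4.2292, -3.4815, 3.7312)

(-4.2292, -3.4815, 3.7312)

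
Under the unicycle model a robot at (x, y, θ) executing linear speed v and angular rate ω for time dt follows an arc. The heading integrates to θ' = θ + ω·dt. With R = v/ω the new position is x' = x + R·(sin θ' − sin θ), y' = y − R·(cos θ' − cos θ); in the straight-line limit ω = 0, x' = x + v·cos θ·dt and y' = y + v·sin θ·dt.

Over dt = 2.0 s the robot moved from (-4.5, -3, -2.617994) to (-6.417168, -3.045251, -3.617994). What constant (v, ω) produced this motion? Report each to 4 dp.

v = 1.0000, ω = -0.5000

Δθ = -3.617994 − -2.617994 = -1.000000
ω = Δθ/dt = -1.000000/2.0 = -0.5000
R = Δx/(sin θ' − sin θ) = -2.0000
v = R·ω = -2.0000·-0.5000 = 1.0000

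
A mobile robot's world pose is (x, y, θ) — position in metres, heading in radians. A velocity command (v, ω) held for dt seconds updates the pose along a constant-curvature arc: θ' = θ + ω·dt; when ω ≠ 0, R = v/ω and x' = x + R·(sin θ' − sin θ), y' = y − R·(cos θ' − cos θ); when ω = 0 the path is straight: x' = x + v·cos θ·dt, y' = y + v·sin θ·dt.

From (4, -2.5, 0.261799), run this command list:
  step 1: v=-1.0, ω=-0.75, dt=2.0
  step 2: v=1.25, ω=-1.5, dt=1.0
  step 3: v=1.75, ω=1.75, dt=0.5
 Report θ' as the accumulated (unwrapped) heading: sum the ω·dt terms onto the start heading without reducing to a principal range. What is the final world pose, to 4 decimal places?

(1.3691, -3.3174, -1.8632)

step 1: θ'=-1.2382 (R=1.3333) → pose (2.3946, -1.6474, -1.2382)
step 2: θ'=-2.7382 (R=-0.8333) → pose (1.9341, -2.6860, -2.7382)
step 3: θ'=-1.8632 (R=1.0000) → pose (1.3691, -3.3174, -1.8632)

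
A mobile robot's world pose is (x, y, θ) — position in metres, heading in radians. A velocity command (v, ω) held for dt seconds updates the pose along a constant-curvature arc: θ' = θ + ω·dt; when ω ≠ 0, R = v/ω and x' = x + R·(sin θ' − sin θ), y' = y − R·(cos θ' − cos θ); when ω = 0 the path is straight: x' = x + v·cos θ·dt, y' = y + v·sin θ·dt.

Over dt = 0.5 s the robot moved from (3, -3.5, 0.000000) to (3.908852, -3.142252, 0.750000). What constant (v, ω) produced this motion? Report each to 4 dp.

Δθ = 0.750000 − 0.000000 = 0.750000
ω = Δθ/dt = 0.750000/0.5 = 1.5000
R = Δx/(sin θ' − sin θ) = 1.3333
v = R·ω = 1.3333·1.5000 = 2.0000

v = 2.0000, ω = 1.5000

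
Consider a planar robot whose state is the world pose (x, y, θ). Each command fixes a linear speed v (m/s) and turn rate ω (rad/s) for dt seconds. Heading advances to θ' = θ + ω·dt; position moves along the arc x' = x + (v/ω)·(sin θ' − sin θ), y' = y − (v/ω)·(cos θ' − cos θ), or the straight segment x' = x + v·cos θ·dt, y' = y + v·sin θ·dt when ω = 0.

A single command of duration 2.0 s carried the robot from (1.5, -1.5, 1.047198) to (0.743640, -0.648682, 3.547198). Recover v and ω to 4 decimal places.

Δθ = 3.547198 − 1.047198 = 2.500000
ω = Δθ/dt = 2.500000/2.0 = 1.2500
R = −Δy/(cos θ' − cos θ) = 0.6000
v = R·ω = 0.6000·1.2500 = 0.7500

v = 0.7500, ω = 1.2500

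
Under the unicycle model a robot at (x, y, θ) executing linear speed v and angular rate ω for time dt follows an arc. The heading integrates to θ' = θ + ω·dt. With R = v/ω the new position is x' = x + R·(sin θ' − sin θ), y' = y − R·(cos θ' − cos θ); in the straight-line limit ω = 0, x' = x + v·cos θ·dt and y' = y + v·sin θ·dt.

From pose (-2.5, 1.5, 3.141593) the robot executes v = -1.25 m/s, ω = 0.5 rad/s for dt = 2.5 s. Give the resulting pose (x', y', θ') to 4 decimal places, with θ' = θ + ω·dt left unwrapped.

(-0.1275, 3.2117, 4.3916)

θ' = 3.1416 + 0.5·2.5 = 4.3916
R = v/ω = -1.25/0.5 = -2.5000
x' = -2.5 + -2.5000·(sin 4.3916 − sin 3.1416) = -0.1275
y' = 1.5 − -2.5000·(cos 4.3916 − cos 3.1416) = 3.2117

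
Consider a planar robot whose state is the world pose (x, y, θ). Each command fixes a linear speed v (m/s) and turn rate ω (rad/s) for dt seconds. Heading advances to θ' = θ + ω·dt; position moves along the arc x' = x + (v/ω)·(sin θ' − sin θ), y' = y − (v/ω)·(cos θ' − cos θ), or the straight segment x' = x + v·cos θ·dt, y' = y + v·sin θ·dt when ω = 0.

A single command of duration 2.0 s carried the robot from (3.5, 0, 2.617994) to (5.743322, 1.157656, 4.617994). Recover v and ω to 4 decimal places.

v = -1.5000, ω = 1.0000

Δθ = 4.617994 − 2.617994 = 2.000000
ω = Δθ/dt = 2.000000/2.0 = 1.0000
R = Δx/(sin θ' − sin θ) = -1.5000
v = R·ω = -1.5000·1.0000 = -1.5000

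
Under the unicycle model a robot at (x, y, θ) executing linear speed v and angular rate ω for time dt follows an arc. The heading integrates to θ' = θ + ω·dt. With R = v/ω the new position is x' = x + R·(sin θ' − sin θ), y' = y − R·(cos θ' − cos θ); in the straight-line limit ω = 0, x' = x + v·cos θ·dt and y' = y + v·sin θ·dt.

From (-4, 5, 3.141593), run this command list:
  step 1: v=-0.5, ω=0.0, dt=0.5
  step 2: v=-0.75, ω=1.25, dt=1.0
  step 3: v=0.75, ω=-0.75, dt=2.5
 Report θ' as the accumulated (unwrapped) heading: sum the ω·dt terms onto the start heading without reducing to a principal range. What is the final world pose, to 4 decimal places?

step 1: θ'=3.1416 (straight) → pose (-3.7500, 5.0000, 3.1416)
step 2: θ'=4.3916 (R=-0.6000) → pose (-3.1806, 5.4108, 4.3916)
step 3: θ'=2.5166 (R=-1.0000) → pose (-4.7147, 4.9152, 2.5166)

(-4.7147, 4.9152, 2.5166)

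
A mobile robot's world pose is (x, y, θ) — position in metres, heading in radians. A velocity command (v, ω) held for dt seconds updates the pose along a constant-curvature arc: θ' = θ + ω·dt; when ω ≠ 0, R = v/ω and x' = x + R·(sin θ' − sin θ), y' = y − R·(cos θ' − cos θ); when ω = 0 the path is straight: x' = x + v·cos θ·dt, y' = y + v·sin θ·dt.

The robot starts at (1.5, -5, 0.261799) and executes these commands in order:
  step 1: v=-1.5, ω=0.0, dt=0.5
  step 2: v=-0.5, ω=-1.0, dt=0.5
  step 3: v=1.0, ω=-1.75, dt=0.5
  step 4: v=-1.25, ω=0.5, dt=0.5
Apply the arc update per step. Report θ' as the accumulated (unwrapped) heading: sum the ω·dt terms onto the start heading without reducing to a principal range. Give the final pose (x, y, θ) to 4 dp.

step 1: θ'=0.2618 (straight) → pose (0.7756, -5.1941, 0.2618)
step 2: θ'=-0.2382 (R=0.5000) → pose (0.5282, -5.1970, -0.2382)
step 3: θ'=-1.1132 (R=-0.5714) → pose (0.9060, -5.4999, -1.1132)
step 4: θ'=-0.8632 (R=-2.5000) → pose (0.5630, -4.9793, -0.8632)

(0.5630, -4.9793, -0.8632)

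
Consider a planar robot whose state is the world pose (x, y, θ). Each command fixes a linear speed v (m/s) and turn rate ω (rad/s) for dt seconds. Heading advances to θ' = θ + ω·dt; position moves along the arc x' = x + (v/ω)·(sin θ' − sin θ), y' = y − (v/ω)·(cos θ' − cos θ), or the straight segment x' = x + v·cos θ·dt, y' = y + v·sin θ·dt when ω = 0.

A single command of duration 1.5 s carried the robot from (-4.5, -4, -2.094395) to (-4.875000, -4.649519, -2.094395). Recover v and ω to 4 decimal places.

v = 0.5000, ω = 0.0000

Δθ = -2.094395 − -2.094395 = 0.000000
ω = Δθ/dt = 0.000000/1.5 = 0.0000
ω = 0 → v = (Δx·cos θ + Δy·sin θ)/dt = 0.5000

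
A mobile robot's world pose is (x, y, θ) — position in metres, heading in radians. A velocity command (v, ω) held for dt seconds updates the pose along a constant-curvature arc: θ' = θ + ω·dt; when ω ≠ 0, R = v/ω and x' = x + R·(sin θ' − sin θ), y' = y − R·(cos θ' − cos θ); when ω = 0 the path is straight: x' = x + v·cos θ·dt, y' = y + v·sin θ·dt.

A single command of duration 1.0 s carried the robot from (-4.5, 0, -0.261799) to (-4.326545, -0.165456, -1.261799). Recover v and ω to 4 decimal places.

v = 0.2500, ω = -1.0000

Δθ = -1.261799 − -0.261799 = -1.000000
ω = Δθ/dt = -1.000000/1.0 = -1.0000
R = Δx/(sin θ' − sin θ) = -0.2500
v = R·ω = -0.2500·-1.0000 = 0.2500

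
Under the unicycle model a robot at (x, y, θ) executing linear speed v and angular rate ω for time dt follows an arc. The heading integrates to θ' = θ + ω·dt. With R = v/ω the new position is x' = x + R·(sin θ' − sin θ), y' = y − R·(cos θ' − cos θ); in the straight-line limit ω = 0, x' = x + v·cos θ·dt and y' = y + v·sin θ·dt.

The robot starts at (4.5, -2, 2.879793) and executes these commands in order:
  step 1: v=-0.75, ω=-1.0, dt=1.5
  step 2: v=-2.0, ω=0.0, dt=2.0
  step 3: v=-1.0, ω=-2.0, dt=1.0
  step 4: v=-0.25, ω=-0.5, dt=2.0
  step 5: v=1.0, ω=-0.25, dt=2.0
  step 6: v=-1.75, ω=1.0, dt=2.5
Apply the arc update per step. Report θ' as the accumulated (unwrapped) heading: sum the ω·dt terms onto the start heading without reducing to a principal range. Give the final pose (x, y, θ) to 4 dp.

step 1: θ'=1.3798 (R=0.7500) → pose (5.0422, -2.8668, 1.3798)
step 2: θ'=1.3798 (straight) → pose (4.2829, -6.7941, 1.3798)
step 3: θ'=-0.6202 (R=0.5000) → pose (3.5014, -7.1060, -0.6202)
step 4: θ'=-1.6202 (R=0.5000) → pose (3.2926, -6.6745, -1.6202)
step 5: θ'=-2.1202 (R=-4.0000) → pose (2.7088, -8.5656, -2.1202)
step 6: θ'=0.3798 (R=-1.7500) → pose (0.5676, -6.0265, 0.3798)

(0.5676, -6.0265, 0.3798)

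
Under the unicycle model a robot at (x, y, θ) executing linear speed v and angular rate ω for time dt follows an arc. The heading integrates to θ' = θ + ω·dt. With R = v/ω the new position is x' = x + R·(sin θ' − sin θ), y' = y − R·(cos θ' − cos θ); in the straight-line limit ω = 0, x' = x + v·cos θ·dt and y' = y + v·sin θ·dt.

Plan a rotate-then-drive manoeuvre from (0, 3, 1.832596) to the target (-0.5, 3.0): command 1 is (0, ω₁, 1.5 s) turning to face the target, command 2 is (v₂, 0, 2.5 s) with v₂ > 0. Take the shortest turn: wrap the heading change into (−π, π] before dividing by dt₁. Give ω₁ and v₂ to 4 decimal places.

heading to target = atan2(3−3, -0.5−0) = 3.1416
Δθ = wrap(3.1416 − 1.8326) = 1.3090; ω₁ = Δθ/dt₁ = 0.8727
distance = √((-0.5−0)² + (3−3)²) = 0.5000; v₂ = distance/dt₂ = 0.2000

ω₁ = 0.8727, v₂ = 0.2000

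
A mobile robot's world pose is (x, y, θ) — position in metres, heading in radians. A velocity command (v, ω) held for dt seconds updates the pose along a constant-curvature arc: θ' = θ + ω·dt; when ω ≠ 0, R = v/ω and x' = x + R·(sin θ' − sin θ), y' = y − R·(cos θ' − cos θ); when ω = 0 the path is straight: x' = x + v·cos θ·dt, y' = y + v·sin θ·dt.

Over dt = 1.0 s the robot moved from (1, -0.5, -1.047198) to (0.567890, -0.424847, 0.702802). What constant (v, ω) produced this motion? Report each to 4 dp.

Δθ = 0.702802 − -1.047198 = 1.750000
ω = Δθ/dt = 1.750000/1.0 = 1.7500
R = Δx/(sin θ' − sin θ) = -0.2857
v = R·ω = -0.2857·1.7500 = -0.5000

v = -0.5000, ω = 1.7500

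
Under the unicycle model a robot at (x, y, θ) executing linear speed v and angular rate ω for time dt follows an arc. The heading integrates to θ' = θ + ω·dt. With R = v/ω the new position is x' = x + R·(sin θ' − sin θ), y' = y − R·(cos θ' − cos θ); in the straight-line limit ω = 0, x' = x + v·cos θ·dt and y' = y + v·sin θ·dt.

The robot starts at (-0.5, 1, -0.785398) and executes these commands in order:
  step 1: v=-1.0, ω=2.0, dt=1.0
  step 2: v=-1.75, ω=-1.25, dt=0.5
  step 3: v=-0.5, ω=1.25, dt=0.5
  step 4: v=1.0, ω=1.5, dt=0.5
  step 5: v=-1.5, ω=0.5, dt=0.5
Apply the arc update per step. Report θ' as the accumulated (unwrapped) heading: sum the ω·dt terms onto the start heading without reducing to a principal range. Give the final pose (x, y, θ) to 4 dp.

step 1: θ'=1.2146 (R=-0.5000) → pose (-1.3222, 0.8208, 1.2146)
step 2: θ'=0.5896 (R=1.4000) → pose (-1.8558, 0.1454, 0.5896)
step 3: θ'=1.2146 (R=-0.4000) → pose (-2.0083, -0.0476, 1.2146)
step 4: θ'=1.9646 (R=0.6667) → pose (-2.0175, 0.4407, 1.9646)
step 5: θ'=2.2146 (R=-3.0000) → pose (-1.6466, -0.2089, 2.2146)

(-1.6466, -0.2089, 2.2146)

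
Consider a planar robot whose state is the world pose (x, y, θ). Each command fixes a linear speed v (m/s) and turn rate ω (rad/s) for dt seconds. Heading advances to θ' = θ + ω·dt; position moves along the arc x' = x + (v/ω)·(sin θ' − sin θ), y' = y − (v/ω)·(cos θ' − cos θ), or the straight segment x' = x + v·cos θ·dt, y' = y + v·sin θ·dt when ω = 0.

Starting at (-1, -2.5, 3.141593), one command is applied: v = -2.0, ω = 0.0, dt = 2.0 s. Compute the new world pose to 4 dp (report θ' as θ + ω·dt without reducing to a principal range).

θ' = 3.1416 + 0.0·2.0 = 3.1416
ω = 0 → straight: x' = -1 + -2.0·cos(3.1416)·2.0 = 3.0000
y' = -2.5 + -2.0·sin(3.1416)·2.0 = -2.5000

(3.0000, -2.5000, 3.1416)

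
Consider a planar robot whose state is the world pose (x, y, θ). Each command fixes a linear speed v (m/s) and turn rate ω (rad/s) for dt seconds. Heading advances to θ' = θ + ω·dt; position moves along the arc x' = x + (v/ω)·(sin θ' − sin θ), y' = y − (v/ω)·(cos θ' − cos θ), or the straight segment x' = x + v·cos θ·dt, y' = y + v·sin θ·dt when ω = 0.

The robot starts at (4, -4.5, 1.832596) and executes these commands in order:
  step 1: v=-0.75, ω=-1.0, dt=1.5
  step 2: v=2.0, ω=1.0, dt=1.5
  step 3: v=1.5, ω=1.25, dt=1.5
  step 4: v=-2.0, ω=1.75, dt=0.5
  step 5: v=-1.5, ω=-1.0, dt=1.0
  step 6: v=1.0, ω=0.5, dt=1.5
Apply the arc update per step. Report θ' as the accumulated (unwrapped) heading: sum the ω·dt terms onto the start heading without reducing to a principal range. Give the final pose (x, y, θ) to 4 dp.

step 1: θ'=0.3326 (R=0.7500) → pose (3.5204, -5.4030, 0.3326)
step 2: θ'=1.8326 (R=2.0000) → pose (4.7993, -2.9950, 1.8326)
step 3: θ'=3.7076 (R=1.2000) → pose (2.9967, -2.2927, 3.7076)
step 4: θ'=4.5826 (R=-1.1429) → pose (3.5170, -1.4760, 4.5826)
step 5: θ'=3.5826 (R=1.5000) → pose (4.3641, -0.3136, 3.5826)
step 6: θ'=4.3326 (R=2.0000) → pose (3.3604, -1.3808, 4.3326)

(3.3604, -1.3808, 4.3326)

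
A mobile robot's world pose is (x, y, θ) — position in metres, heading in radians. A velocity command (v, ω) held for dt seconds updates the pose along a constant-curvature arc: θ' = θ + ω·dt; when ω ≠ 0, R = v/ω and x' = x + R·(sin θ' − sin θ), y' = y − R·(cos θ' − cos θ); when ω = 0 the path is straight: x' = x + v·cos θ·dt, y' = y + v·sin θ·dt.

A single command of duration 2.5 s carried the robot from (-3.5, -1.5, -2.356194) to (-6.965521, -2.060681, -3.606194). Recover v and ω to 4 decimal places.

v = 1.5000, ω = -0.5000

Δθ = -3.606194 − -2.356194 = -1.250000
ω = Δθ/dt = -1.250000/2.5 = -0.5000
R = Δx/(sin θ' − sin θ) = -3.0000
v = R·ω = -3.0000·-0.5000 = 1.5000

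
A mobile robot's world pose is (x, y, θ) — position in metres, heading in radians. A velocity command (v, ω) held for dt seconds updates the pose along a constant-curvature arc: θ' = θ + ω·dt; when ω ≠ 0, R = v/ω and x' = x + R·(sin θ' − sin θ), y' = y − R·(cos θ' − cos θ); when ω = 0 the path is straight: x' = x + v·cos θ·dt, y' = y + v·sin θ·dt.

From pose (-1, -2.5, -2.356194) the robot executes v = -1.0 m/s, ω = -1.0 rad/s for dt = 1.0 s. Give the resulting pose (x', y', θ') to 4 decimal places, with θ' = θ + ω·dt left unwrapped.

(-0.0799, -2.2300, -3.3562)

θ' = -2.3562 + -1.0·1.0 = -3.3562
R = v/ω = -1.0/-1.0 = 1.0000
x' = -1 + 1.0000·(sin -3.3562 − sin -2.3562) = -0.0799
y' = -2.5 − 1.0000·(cos -3.3562 − cos -2.3562) = -2.2300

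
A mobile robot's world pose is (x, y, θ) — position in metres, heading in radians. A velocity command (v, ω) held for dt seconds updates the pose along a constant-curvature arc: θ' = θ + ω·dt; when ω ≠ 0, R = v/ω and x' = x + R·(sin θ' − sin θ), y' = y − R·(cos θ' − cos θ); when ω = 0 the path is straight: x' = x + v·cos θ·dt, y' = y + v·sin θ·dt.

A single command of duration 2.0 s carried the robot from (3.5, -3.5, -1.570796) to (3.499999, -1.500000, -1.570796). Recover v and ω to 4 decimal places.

Δθ = -1.570796 − -1.570796 = 0.000000
ω = Δθ/dt = 0.000000/2.0 = 0.0000
ω = 0 → v = (Δx·cos θ + Δy·sin θ)/dt = -1.0000

v = -1.0000, ω = 0.0000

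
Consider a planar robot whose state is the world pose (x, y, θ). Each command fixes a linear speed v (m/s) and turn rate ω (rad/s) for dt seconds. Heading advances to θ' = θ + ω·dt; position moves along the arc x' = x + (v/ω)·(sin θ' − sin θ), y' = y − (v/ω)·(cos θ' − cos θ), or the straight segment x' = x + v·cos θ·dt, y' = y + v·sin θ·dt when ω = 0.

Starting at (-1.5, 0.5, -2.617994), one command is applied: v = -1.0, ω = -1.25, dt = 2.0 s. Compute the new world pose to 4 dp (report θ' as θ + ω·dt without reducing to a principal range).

θ' = -2.6180 + -1.25·2.0 = -5.1180
R = v/ω = -1.0/-1.25 = 0.8000
x' = -1.5 + 0.8000·(sin -5.1180 − sin -2.6180) = -0.3649
y' = 0.5 − 0.8000·(cos -5.1180 − cos -2.6180) = -0.5085

(-0.3649, -0.5085, -5.1180)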